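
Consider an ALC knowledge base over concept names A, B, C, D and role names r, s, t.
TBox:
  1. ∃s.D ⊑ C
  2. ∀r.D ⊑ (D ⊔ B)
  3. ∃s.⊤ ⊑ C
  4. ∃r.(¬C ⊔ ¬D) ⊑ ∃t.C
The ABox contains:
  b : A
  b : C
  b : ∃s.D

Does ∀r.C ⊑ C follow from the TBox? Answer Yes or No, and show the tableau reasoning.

1. ∀r.C ⊑ C  ⇔  (∀r.C ⊓ ¬C) unsat w.r.t. T
   open: L(x₀) ⊇ {D, ¬C, ∀r.(C ⊓ D), ∀r.C, ∀s.¬D, …}
2. Hence ∀r.C ⊑ C: not entailed.

No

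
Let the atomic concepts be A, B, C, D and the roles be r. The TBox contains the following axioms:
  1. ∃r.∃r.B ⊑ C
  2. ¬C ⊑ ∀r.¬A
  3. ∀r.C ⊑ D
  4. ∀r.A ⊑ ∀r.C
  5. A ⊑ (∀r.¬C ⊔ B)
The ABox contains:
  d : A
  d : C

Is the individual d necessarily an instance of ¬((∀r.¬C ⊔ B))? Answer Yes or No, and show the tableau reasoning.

No

1. d : ¬((∀r.¬C ⊔ B))?  L(d) = {A, C} ∪ {(∀r.¬C ⊔ B)}
   open: L(d) ⊇ {A, C, ∀r.¬C, ∃r.¬A, ∃r.¬C} (+ ∃-successors) — d ∉ ¬((∀r.¬C ⊔ B)) possible
2. Hence d : ¬((∀r.¬C ⊔ B)): not entailed.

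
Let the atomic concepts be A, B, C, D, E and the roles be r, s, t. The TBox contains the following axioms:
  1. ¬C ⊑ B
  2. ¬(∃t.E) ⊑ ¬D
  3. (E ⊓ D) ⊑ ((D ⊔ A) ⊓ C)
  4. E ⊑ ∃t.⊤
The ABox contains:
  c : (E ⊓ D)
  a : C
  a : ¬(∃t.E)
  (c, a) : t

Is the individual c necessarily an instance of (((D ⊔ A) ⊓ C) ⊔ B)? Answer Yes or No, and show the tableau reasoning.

1. c : (((D ⊔ A) ⊓ C) ⊔ B)?  L(c) = {(E ⊓ D)} ∪ {(((¬D ⊓ ¬A) ⊔ ¬C) ⊓ ¬B)}
   clash {B, ¬B} at c — c ∈ (((D ⊔ A) ⊓ C) ⊔ B)
2. Hence c : (((D ⊔ A) ⊓ C) ⊔ B): entailed.

Yes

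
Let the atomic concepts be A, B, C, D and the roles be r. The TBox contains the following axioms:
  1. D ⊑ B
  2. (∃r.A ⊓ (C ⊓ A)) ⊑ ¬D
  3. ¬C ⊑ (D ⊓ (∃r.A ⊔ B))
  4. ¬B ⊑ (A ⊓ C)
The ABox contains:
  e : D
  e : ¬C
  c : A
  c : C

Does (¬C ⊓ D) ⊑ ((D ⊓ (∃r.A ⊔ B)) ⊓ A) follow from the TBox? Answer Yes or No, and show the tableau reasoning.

1. (¬C ⊓ D) ⊑ ((D ⊓ (∃r.A ⊔ B)) ⊓ A)  ⇔  ((¬C ⊓ D) ⊓ ((¬D ⊔ (∀r.¬A ⊓ ¬B)) ⊔ ¬A)) unsat w.r.t. T
   apply at x₀: D⊑B; ¬C⊑(D ⊓ (∃r.A ⊔ B))
   open: L(x₀) ⊇ {B, D, ¬A, ¬C, ∀r.¬A}
2. Hence (¬C ⊓ D) ⊑ ((D ⊓ (∃r.A ⊔ B)) ⊓ A): not entailed.

No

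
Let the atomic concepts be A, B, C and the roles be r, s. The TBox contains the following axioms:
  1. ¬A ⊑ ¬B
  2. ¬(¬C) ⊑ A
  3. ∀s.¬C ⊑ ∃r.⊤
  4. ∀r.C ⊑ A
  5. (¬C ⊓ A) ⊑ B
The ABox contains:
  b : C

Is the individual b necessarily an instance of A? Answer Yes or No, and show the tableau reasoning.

Yes

1. b : A?  L(b) = {C} ∪ {¬A}
   clash {A, ¬A} at b — b ∈ A
2. Hence b : A: entailed.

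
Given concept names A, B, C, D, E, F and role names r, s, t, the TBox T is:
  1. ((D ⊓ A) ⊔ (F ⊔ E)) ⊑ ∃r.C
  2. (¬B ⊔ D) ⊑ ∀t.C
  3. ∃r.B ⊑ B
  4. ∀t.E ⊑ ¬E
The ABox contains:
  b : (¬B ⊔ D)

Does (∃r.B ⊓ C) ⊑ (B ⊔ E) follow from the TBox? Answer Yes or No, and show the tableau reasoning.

1. (∃r.B ⊓ C) ⊑ (B ⊔ E)  ⇔  ((∃r.B ⊓ C) ⊓ (¬B ⊓ ¬E)) unsat w.r.t. T
   all branches close; clash {B, ¬B} at x₀
2. Hence (∃r.B ⊓ C) ⊑ (B ⊔ E): entailed.

Yes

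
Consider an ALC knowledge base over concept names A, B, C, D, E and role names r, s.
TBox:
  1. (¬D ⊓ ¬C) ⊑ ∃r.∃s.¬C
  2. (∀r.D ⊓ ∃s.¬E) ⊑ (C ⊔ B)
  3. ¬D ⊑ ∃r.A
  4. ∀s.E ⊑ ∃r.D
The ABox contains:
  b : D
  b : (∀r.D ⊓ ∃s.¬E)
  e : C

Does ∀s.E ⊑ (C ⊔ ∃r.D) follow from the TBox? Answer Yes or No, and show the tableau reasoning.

1. ∀s.E ⊑ (C ⊔ ∃r.D)  ⇔  (∀s.E ⊓ (¬C ⊓ ∀r.¬D)) unsat w.r.t. T
   all branches close; clash {D, ¬D} at an ∃-successor
2. Hence ∀s.E ⊑ (C ⊔ ∃r.D): entailed.

Yes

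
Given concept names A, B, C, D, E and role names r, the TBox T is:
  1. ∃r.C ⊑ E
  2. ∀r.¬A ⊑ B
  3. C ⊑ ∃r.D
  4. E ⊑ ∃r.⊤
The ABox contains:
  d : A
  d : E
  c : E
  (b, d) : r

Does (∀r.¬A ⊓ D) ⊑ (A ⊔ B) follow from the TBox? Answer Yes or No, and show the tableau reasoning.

Yes

1. (∀r.¬A ⊓ D) ⊑ (A ⊔ B)  ⇔  ((∀r.¬A ⊓ D) ⊓ (¬A ⊓ ¬B)) unsat w.r.t. T
   all branches close; clash {B, ¬B} at x₀
2. Hence (∀r.¬A ⊓ D) ⊑ (A ⊔ B): entailed.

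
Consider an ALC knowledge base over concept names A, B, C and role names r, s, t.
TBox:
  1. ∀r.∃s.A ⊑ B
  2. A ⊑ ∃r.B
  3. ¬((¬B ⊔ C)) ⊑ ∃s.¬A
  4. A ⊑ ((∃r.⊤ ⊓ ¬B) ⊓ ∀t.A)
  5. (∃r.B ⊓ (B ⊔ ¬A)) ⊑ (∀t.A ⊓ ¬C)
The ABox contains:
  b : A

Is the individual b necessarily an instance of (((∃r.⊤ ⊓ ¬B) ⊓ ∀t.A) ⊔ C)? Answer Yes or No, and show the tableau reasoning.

1. b : (((∃r.⊤ ⊓ ¬B) ⊓ ∀t.A) ⊔ C)?  L(b) = {A} ∪ {(((∀r.⊥ ⊔ B) ⊔ ∃t.¬A) ⊓ ¬C)}
   clash {B, ¬B} at b — b ∈ (((∃r.⊤ ⊓ ¬B) ⊓ ∀t.A) ⊔ C)
2. Hence b : (((∃r.⊤ ⊓ ¬B) ⊓ ∀t.A) ⊔ C): entailed.

Yes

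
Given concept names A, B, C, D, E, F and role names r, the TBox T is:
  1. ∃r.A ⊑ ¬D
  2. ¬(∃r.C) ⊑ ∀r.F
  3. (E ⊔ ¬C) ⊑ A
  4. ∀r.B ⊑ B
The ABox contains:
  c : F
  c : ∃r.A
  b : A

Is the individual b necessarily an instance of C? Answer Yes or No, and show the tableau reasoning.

No

1. b : C?  L(b) = {A} ∪ {¬C}
   open: L(b) ⊇ {A, ¬C, ∀r.¬A, ∃r.C, ∃r.¬B} (+ ∃-successors) — b ∉ C possible
2. Hence b : C: not entailed.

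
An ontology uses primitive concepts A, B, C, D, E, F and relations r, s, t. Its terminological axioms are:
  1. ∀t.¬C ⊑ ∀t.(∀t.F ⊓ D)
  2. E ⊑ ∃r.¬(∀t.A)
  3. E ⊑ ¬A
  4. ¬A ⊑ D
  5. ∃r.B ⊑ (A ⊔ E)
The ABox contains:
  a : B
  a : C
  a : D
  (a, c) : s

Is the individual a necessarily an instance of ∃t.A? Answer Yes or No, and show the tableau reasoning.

1. a : ∃t.A?  L(a) = {B, C, D} ∪ {∀t.¬A}
   open: L(a) ⊇ {B, C, D, ¬E, ∀r.¬B, …} (+ ∃-successors) — a ∉ ∃t.A possible
2. Hence a : ∃t.A: not entailed.

No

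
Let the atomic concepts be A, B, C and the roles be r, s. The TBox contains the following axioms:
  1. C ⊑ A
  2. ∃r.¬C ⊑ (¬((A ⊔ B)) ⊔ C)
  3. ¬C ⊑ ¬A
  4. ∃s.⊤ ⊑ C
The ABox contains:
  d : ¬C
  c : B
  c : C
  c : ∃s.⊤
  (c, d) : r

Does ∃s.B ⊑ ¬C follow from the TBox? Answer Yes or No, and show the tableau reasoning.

1. ∃s.B ⊑ ¬C  ⇔  (∃s.B ⊓ C) unsat w.r.t. T
   apply at x₀: C⊑A
   open: L(x₀) ⊇ {A, C, ∀r.C, ∃s.B} (+ ∃-successors)
2. Hence ∃s.B ⊑ ¬C: not entailed.

No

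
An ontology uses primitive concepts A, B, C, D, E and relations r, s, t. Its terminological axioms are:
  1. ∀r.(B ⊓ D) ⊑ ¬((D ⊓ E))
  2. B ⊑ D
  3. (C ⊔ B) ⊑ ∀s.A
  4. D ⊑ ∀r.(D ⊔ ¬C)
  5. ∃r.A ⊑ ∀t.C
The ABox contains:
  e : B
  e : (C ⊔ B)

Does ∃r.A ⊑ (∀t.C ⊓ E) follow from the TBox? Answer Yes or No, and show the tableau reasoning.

1. ∃r.A ⊑ (∀t.C ⊓ E)  ⇔  (∃r.A ⊓ (∃t.¬C ⊔ ¬E)) unsat w.r.t. T
   apply at x₀: ∃r.A⊑∀t.C
   open: L(x₀) ⊇ {¬B, ¬C, ¬D, ¬E, ∀t.C, …} (+ ∃-successors)
2. Hence ∃r.A ⊑ (∀t.C ⊓ E): not entailed.

No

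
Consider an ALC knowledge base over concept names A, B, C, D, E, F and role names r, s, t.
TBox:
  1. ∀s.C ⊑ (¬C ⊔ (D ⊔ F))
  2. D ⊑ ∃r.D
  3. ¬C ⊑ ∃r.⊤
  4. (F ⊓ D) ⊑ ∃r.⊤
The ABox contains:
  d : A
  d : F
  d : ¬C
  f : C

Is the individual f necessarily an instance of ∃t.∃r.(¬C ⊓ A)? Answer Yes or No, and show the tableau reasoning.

No

1. f : ∃t.∃r.(¬C ⊓ A)?  L(f) = {C} ∪ {∀t.∀r.(C ⊔ ¬A)}
   open: L(f) ⊇ {C, ¬D, ∀t.∀r.(C ⊔ ¬A), ∃s.¬C} (+ ∃-successors) — f ∉ ∃t.∃r.(¬C ⊓ A) possible
2. Hence f : ∃t.∃r.(¬C ⊓ A): not entailed.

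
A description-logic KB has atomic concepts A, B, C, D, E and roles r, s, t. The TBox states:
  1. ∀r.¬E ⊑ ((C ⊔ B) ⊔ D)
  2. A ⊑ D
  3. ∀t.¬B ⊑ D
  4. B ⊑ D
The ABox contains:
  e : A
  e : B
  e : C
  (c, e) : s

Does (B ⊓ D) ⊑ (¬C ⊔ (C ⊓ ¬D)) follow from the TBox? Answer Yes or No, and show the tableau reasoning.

No

1. (B ⊓ D) ⊑ (¬C ⊔ (C ⊓ ¬D))  ⇔  ((B ⊓ D) ⊓ (C ⊓ (¬C ⊔ D))) unsat w.r.t. T
   open: L(x₀) ⊇ {B, C, D, ∃r.E} (+ ∃-successors)
2. Hence (B ⊓ D) ⊑ (¬C ⊔ (C ⊓ ¬D)): not entailed.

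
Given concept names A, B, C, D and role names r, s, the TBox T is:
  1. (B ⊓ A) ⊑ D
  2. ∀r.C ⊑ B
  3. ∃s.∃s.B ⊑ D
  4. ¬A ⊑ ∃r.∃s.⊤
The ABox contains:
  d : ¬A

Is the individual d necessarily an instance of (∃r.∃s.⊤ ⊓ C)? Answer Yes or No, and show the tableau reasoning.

1. d : (∃r.∃s.⊤ ⊓ C)?  L(d) = {¬A} ∪ {(∀r.∀s.⊥ ⊔ ¬C)}
   apply at d: ¬A⊑∃r.∃s.⊤
   open: L(d) ⊇ {¬A, ¬C, ∀s.∀s.¬B, ∃r.¬C, ∃r.∃s.⊤} (+ ∃-successors) — d ∉ (∃r.∃s.⊤ ⊓ C) possible
2. Hence d : (∃r.∃s.⊤ ⊓ C): not entailed.

No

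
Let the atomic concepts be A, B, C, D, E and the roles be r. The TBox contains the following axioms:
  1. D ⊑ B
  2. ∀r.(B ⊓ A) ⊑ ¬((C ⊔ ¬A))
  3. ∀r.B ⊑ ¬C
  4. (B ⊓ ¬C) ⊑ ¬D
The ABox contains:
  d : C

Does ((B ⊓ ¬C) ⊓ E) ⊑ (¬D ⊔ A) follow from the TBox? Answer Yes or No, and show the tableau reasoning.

Yes

1. ((B ⊓ ¬C) ⊓ E) ⊑ (¬D ⊔ A)  ⇔  (((B ⊓ ¬C) ⊓ E) ⊓ (D ⊓ ¬A)) unsat w.r.t. T
   all branches close; clash {D, ¬D} at x₀
2. Hence ((B ⊓ ¬C) ⊓ E) ⊑ (¬D ⊔ A): entailed.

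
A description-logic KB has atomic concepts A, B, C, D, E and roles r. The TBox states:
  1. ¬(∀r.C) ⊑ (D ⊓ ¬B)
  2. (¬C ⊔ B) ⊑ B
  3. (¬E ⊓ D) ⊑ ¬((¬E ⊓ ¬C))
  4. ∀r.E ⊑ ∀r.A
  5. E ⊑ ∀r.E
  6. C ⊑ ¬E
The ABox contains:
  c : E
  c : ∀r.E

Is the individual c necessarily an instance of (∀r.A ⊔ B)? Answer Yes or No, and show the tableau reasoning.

Yes

1. c : (∀r.A ⊔ B)?  L(c) = {E, ∀r.E} ∪ {(∃r.¬A ⊓ ¬B)}
   clash {E, ¬E} at c — c ∈ (∀r.A ⊔ B)
2. Hence c : (∀r.A ⊔ B): entailed.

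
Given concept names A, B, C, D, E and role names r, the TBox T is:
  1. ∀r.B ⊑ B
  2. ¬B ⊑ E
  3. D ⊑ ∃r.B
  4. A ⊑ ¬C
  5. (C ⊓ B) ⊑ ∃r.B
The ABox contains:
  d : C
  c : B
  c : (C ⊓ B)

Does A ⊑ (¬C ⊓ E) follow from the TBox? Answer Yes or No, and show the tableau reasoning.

No

1. A ⊑ (¬C ⊓ E)  ⇔  (A ⊓ (C ⊔ ¬E)) unsat w.r.t. T
   apply at x₀: A⊑¬C
   open: L(x₀) ⊇ {A, B, ¬C, ¬D, ¬E}
2. Hence A ⊑ (¬C ⊓ E): not entailed.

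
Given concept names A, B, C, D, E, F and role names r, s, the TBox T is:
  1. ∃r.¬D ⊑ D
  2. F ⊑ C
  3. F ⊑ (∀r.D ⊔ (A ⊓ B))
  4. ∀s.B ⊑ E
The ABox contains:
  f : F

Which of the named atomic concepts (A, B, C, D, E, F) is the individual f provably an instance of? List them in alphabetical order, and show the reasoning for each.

{C, F}

1. f : A?  L(f) = {F} ∪ {¬A}
   apply at f: F⊑C; F⊑(∀r.D ⊔ (A ⊓ B))
   open: L(f) ⊇ {C, F, ¬A, ∀r.D, ∃s.¬B} (+ ∃-successors) — f ∉ A possible
2. f : B?  L(f) = {F} ∪ {¬B}
   apply at f: F⊑C; F⊑(∀r.D ⊔ (A ⊓ B))
   open: L(f) ⊇ {C, F, ¬B, ∀r.D, ∃s.¬B} (+ ∃-successors) — f ∉ B possible
3. f : C?  L(f) = {F} ∪ {¬C}
   clash {C, ¬C} at f — f ∈ C
4. f : D?  L(f) = {F} ∪ {¬D}
   apply at f: F⊑C; F⊑(∀r.D ⊔ (A ⊓ B))
   open: L(f) ⊇ {C, F, ¬D, ∀r.D, ∃s.¬B} (+ ∃-successors) — f ∉ D possible
5. f : E?  L(f) = {F} ∪ {¬E}
   apply at f: F⊑C; F⊑(∀r.D ⊔ (A ⊓ B))
   open: L(f) ⊇ {C, F, ¬E, ∀r.D, ∃s.¬B} (+ ∃-successors) — f ∉ E possible
6. f : F?  L(f) = {F} ∪ {¬F}
   clash {F, ¬F} at f — f ∈ F
7. Entailed for f: {C, F}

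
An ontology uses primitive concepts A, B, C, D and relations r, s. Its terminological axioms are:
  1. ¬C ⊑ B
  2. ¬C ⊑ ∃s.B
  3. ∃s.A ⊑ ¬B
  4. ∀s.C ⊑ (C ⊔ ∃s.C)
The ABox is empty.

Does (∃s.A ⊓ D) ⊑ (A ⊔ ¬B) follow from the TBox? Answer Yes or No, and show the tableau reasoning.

1. (∃s.A ⊓ D) ⊑ (A ⊔ ¬B)  ⇔  ((∃s.A ⊓ D) ⊓ (¬A ⊓ B)) unsat w.r.t. T
   all branches close; clash {B, ¬B} at x₀
2. Hence (∃s.A ⊓ D) ⊑ (A ⊔ ¬B): entailed.

Yes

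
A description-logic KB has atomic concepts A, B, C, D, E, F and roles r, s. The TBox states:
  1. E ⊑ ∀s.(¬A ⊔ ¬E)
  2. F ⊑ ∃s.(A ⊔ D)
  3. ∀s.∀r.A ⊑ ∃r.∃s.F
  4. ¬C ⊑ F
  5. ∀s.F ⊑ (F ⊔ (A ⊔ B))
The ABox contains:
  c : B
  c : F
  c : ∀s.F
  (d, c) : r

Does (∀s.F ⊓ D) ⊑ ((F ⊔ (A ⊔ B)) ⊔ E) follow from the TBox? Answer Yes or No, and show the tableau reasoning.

Yes

1. (∀s.F ⊓ D) ⊑ ((F ⊔ (A ⊔ B)) ⊔ E)  ⇔  ((∀s.F ⊓ D) ⊓ ((¬F ⊓ (¬A ⊓ ¬B)) ⊓ ¬E)) unsat w.r.t. T
   all branches close; clash {F, ¬F} at x₀
2. Hence (∀s.F ⊓ D) ⊑ ((F ⊔ (A ⊔ B)) ⊔ E): entailed.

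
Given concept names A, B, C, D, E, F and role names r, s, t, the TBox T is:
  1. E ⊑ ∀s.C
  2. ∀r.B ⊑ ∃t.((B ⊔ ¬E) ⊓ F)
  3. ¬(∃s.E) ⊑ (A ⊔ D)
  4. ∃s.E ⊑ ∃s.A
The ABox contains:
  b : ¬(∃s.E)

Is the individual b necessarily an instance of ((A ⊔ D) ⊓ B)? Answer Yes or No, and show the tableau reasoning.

No

1. b : ((A ⊔ D) ⊓ B)?  L(b) = {¬(∃s.E)} ∪ {((¬A ⊓ ¬D) ⊔ ¬B)}
   apply at b: ¬(∃s.E)⊑(A ⊔ D)
   open: L(b) ⊇ {A, ¬B, ¬E, ∀s.¬E, ∃r.¬B} (+ ∃-successors) — b ∉ ((A ⊔ D) ⊓ B) possible
2. Hence b : ((A ⊔ D) ⊓ B): not entailed.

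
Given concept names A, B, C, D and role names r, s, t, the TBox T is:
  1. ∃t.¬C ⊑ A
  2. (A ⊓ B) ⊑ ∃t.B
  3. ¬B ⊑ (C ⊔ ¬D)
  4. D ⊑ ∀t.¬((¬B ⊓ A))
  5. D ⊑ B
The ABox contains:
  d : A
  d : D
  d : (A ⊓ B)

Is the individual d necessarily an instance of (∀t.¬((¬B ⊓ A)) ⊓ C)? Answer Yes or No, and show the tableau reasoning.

1. d : (∀t.¬((¬B ⊓ A)) ⊓ C)?  L(d) = {A, D, (A ⊓ B)} ∪ {(∃t.(¬B ⊓ A) ⊔ ¬C)}
   apply at d: (A ⊓ B)⊑∃t.B; D⊑∀t.¬((¬B ⊓ A))
   open: L(d) ⊇ {A, B, D, ¬C, ∀t.(B ⊔ ¬A), …} (+ ∃-successors) — d ∉ (∀t.¬((¬B ⊓ A)) ⊓ C) possible
2. Hence d : (∀t.¬((¬B ⊓ A)) ⊓ C): not entailed.

No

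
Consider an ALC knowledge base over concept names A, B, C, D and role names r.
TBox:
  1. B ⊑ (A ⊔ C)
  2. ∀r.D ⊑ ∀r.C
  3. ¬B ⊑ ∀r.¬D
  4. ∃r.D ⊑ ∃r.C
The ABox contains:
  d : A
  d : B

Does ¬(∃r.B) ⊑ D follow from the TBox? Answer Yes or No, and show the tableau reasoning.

1. ¬(∃r.B) ⊑ D  ⇔  (∀r.¬B ⊓ ¬D) unsat w.r.t. T
   open: L(x₀) ⊇ {¬B, ¬D, ∀r.¬B, ∀r.¬D, ∃r.¬D} (+ ∃-successors)
2. Hence ¬(∃r.B) ⊑ D: not entailed.

No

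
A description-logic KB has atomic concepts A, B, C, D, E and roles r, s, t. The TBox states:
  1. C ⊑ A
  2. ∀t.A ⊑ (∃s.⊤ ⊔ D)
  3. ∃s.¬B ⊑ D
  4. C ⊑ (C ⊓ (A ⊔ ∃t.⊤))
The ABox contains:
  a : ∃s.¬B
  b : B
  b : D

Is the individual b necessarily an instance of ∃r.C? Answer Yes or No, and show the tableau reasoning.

1. b : ∃r.C?  L(b) = {B, D} ∪ {∀r.¬C}
   open: L(b) ⊇ {B, D, ¬C, ∀r.¬C, ∃t.¬A} (+ ∃-successors) — b ∉ ∃r.C possible
2. Hence b : ∃r.C: not entailed.

No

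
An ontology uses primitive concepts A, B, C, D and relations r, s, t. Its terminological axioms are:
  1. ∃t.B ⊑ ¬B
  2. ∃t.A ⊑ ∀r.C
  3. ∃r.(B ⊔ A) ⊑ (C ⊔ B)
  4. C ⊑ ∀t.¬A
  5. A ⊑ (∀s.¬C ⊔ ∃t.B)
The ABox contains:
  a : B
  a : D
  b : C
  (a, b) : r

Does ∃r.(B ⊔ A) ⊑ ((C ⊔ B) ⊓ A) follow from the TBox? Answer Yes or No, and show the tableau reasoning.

No

1. ∃r.(B ⊔ A) ⊑ ((C ⊔ B) ⊓ A)  ⇔  (∃r.(B ⊔ A) ⊓ ((¬C ⊓ ¬B) ⊔ ¬A)) unsat w.r.t. T
   apply at x₀: ∃r.(B ⊔ A)⊑(C ⊔ B)
   open: L(x₀) ⊇ {B, ¬A, ¬C, ∀t.¬A, ∀t.¬B, …} (+ ∃-successors)
2. Hence ∃r.(B ⊔ A) ⊑ ((C ⊔ B) ⊓ A): not entailed.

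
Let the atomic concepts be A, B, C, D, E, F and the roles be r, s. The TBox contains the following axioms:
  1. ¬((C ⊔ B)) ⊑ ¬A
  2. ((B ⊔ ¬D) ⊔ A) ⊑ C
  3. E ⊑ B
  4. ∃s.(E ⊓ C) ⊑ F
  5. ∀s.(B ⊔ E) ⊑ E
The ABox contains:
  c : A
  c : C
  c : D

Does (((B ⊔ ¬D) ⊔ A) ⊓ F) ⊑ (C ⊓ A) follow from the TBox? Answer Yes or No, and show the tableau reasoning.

No

1. (((B ⊔ ¬D) ⊔ A) ⊓ F) ⊑ (C ⊓ A)  ⇔  ((((B ⊔ ¬D) ⊔ A) ⊓ F) ⊓ (¬C ⊔ ¬A)) unsat w.r.t. T
   apply at x₀: ((B ⊔ ¬D) ⊔ A)⊑C
   open: L(x₀) ⊇ {B, C, F, ¬A, ¬E, …} (+ ∃-successors)
2. Hence (((B ⊔ ¬D) ⊔ A) ⊓ F) ⊑ (C ⊓ A): not entailed.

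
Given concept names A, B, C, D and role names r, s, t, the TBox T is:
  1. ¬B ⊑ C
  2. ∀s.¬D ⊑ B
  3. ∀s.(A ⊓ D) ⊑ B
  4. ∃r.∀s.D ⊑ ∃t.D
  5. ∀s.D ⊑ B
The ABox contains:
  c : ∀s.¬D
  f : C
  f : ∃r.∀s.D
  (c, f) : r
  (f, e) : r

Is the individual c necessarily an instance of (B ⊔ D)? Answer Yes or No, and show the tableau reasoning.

1. c : (B ⊔ D)?  L(c) = {∀s.¬D} ∪ {(¬B ⊓ ¬D)}
   clash {B, ¬B} at c — c ∈ (B ⊔ D)
2. Hence c : (B ⊔ D): entailed.

Yes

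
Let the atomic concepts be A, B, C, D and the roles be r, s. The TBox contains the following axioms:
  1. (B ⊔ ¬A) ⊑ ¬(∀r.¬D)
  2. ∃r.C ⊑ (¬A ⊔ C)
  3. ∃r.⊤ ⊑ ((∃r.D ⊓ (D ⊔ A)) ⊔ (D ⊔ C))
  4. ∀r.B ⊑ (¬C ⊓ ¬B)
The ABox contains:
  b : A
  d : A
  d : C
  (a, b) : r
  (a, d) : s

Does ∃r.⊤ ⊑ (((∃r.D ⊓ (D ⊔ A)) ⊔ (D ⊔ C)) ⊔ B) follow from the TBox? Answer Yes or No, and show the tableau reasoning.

1. ∃r.⊤ ⊑ (((∃r.D ⊓ (D ⊔ A)) ⊔ (D ⊔ C)) ⊔ B)  ⇔  (∃r.⊤ ⊓ (((∀r.¬D ⊔ (¬D ⊓ ¬A)) ⊓ (¬D ⊓ ¬C)) ⊓ ¬B)) unsat w.r.t. T
   all branches close; clash {C, ¬C} at x₀
2. Hence ∃r.⊤ ⊑ (((∃r.D ⊓ (D ⊔ A)) ⊔ (D ⊔ C)) ⊔ B): entailed.

Yes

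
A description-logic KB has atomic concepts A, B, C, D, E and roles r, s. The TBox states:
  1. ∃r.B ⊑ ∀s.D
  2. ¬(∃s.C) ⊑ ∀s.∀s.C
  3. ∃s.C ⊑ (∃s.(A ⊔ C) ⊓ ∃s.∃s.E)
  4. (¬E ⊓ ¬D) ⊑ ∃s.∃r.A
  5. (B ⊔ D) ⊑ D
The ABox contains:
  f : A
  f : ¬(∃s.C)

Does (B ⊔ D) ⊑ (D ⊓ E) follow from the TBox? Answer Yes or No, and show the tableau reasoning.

No

1. (B ⊔ D) ⊑ (D ⊓ E)  ⇔  ((B ⊔ D) ⊓ (¬D ⊔ ¬E)) unsat w.r.t. T
   apply at x₀: (B ⊔ D)⊑D
   open: L(x₀) ⊇ {B, D, ¬E, ∀r.¬B, ∃s.(A ⊔ C), …} (+ ∃-successors)
2. Hence (B ⊔ D) ⊑ (D ⊓ E): not entailed.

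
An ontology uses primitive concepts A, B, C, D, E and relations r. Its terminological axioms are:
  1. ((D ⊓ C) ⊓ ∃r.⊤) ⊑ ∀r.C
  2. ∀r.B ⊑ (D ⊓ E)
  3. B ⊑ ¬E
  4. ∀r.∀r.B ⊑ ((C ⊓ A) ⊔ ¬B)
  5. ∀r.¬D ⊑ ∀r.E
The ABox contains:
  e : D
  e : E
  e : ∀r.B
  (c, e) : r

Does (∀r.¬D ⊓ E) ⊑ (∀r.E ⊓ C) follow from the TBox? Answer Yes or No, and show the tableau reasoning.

No

1. (∀r.¬D ⊓ E) ⊑ (∀r.E ⊓ C)  ⇔  ((∀r.¬D ⊓ E) ⊓ (∃r.¬E ⊔ ¬C)) unsat w.r.t. T
   apply at x₀: ∀r.¬D⊑∀r.E
   open: L(x₀) ⊇ {E, ¬B, ¬C, ∀r.E, ∀r.¬D, …} (+ ∃-successors)
2. Hence (∀r.¬D ⊓ E) ⊑ (∀r.E ⊓ C): not entailed.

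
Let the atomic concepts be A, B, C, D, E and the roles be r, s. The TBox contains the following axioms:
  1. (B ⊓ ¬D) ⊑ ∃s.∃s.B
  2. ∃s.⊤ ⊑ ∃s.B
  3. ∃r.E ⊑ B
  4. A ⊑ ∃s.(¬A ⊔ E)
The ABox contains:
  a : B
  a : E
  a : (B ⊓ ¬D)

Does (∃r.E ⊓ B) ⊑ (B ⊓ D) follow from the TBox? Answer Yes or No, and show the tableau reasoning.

1. (∃r.E ⊓ B) ⊑ (B ⊓ D)  ⇔  ((∃r.E ⊓ B) ⊓ (¬B ⊔ ¬D)) unsat w.r.t. T
   open: L(x₀) ⊇ {B, ¬A, ¬D, ∃r.E, ∃s.B, …} (+ ∃-successors)
2. Hence (∃r.E ⊓ B) ⊑ (B ⊓ D): not entailed.

No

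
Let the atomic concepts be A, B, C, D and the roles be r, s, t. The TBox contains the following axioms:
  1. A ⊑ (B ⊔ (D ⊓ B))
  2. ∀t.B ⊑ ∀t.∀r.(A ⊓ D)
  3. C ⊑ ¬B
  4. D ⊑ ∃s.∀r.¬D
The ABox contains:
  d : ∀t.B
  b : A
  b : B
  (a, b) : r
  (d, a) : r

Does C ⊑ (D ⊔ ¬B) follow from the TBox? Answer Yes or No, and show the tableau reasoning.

1. C ⊑ (D ⊔ ¬B)  ⇔  (C ⊓ (¬D ⊓ B)) unsat w.r.t. T
   all branches close; clash {B, ¬B} at x₀
2. Hence C ⊑ (D ⊔ ¬B): entailed.

Yes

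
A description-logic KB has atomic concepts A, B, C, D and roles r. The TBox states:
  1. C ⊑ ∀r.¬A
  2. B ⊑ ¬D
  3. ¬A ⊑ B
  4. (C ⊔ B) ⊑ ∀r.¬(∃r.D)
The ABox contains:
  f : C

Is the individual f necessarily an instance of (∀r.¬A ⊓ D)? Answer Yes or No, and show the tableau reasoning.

No

1. f : (∀r.¬A ⊓ D)?  L(f) = {C} ∪ {(∃r.A ⊔ ¬D)}
   apply at f: C⊑∀r.¬A
   open: L(f) ⊇ {A, C, ¬B, ¬D, ∀r.¬A, …} — f ∉ (∀r.¬A ⊓ D) possible
2. Hence f : (∀r.¬A ⊓ D): not entailed.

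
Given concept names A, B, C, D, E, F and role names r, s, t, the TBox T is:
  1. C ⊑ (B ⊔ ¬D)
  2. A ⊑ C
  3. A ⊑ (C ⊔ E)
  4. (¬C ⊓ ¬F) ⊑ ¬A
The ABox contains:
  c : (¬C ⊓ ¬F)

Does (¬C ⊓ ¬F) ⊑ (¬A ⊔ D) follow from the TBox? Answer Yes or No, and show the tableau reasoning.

1. (¬C ⊓ ¬F) ⊑ (¬A ⊔ D)  ⇔  ((¬C ⊓ ¬F) ⊓ (A ⊓ ¬D)) unsat w.r.t. T
   all branches close; clash {A, ¬A} at x₀
2. Hence (¬C ⊓ ¬F) ⊑ (¬A ⊔ D): entailed.

Yes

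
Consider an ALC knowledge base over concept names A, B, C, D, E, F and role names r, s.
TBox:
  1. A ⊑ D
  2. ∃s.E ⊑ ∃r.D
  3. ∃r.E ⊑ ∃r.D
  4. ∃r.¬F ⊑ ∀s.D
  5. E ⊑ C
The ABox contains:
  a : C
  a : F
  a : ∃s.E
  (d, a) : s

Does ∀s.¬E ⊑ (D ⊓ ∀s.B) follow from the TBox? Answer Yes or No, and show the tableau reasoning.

No

1. ∀s.¬E ⊑ (D ⊓ ∀s.B)  ⇔  (∀s.¬E ⊓ (¬D ⊔ ∃s.¬B)) unsat w.r.t. T
   open: L(x₀) ⊇ {¬A, ¬D, ¬E, ∀r.F, ∀r.¬E, …}
2. Hence ∀s.¬E ⊑ (D ⊓ ∀s.B): not entailed.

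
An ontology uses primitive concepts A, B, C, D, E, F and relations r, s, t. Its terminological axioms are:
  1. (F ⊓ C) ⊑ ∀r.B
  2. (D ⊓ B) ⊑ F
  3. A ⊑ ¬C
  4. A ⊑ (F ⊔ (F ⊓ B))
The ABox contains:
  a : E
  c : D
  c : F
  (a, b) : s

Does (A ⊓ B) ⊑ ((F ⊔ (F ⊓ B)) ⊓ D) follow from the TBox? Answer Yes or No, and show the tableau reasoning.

No

1. (A ⊓ B) ⊑ ((F ⊔ (F ⊓ B)) ⊓ D)  ⇔  ((A ⊓ B) ⊓ ((¬F ⊓ (¬F ⊔ ¬B)) ⊔ ¬D)) unsat w.r.t. T
   apply at x₀: A⊑¬C; A⊑(F ⊔ (F ⊓ B))
   open: L(x₀) ⊇ {A, B, F, ¬C, ¬D}
2. Hence (A ⊓ B) ⊑ ((F ⊔ (F ⊓ B)) ⊓ D): not entailed.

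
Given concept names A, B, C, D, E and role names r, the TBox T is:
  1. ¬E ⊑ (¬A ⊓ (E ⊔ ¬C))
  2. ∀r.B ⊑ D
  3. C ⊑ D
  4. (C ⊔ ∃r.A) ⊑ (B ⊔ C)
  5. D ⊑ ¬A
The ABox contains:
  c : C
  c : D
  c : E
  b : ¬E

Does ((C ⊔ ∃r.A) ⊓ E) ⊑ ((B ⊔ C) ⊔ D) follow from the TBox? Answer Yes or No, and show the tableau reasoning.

Yes

1. ((C ⊔ ∃r.A) ⊓ E) ⊑ ((B ⊔ C) ⊔ D)  ⇔  (((C ⊔ ∃r.A) ⊓ E) ⊓ ((¬B ⊓ ¬C) ⊓ ¬D)) unsat w.r.t. T
   all branches close; clash {D, ¬D} at x₀
2. Hence ((C ⊔ ∃r.A) ⊓ E) ⊑ ((B ⊔ C) ⊔ D): entailed.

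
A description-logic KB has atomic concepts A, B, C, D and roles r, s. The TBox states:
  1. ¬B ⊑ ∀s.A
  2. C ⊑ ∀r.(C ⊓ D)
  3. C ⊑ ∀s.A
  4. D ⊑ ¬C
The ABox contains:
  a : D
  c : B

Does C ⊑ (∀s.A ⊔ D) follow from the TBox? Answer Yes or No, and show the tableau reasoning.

Yes

1. C ⊑ (∀s.A ⊔ D)  ⇔  (C ⊓ (∃s.¬A ⊓ ¬D)) unsat w.r.t. T
   all branches close; clash {A, ¬A} at an ∃-successor
2. Hence C ⊑ (∀s.A ⊔ D): entailed.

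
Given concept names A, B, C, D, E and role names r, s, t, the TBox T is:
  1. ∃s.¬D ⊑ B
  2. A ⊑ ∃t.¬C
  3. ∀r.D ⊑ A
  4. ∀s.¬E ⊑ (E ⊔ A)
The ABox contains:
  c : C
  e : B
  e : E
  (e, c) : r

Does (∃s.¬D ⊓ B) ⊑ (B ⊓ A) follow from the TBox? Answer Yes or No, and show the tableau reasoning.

1. (∃s.¬D ⊓ B) ⊑ (B ⊓ A)  ⇔  ((∃s.¬D ⊓ B) ⊓ (¬B ⊔ ¬A)) unsat w.r.t. T
   open: L(x₀) ⊇ {B, ¬A, ∃r.¬D, ∃s.E, ∃s.¬D} (+ ∃-successors)
2. Hence (∃s.¬D ⊓ B) ⊑ (B ⊓ A): not entailed.

No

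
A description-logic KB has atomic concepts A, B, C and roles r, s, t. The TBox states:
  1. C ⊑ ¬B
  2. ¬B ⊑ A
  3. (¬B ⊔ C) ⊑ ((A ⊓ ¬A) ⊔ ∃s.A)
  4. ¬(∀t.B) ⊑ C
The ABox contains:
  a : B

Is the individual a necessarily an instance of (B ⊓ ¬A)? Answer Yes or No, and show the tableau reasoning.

No

1. a : (B ⊓ ¬A)?  L(a) = {B} ∪ {(¬B ⊔ A)}
   open: L(a) ⊇ {A, B, ¬C, ∀t.B} — a ∉ (B ⊓ ¬A) possible
2. Hence a : (B ⊓ ¬A): not entailed.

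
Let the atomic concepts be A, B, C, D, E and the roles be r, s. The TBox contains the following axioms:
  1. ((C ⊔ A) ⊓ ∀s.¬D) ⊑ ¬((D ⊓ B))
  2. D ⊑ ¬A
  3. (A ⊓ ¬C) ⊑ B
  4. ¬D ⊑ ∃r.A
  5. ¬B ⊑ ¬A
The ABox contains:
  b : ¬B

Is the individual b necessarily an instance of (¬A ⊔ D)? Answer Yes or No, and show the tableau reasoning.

1. b : (¬A ⊔ D)?  L(b) = {¬B} ∪ {(A ⊓ ¬D)}
   clash {A, ¬A} at b — b ∈ (¬A ⊔ D)
2. Hence b : (¬A ⊔ D): entailed.

Yes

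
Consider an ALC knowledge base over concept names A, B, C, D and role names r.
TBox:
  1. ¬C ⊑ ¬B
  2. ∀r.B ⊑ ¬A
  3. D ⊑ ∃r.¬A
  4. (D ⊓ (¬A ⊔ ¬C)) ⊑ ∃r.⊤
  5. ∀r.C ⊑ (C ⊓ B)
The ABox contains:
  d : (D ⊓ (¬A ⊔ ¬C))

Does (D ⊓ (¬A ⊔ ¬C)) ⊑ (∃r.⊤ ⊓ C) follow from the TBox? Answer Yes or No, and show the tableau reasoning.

No

1. (D ⊓ (¬A ⊔ ¬C)) ⊑ (∃r.⊤ ⊓ C)  ⇔  ((D ⊓ (¬A ⊔ ¬C)) ⊓ (∀r.⊥ ⊔ ¬C)) unsat w.r.t. T
   apply at x₀: D⊑∃r.¬A; (D ⊓ (¬A ⊔ ¬C))⊑∃r.⊤
   open: L(x₀) ⊇ {D, ¬A, ¬B, ¬C, ∃r.¬A, …} (+ ∃-successors)
2. Hence (D ⊓ (¬A ⊔ ¬C)) ⊑ (∃r.⊤ ⊓ C): not entailed.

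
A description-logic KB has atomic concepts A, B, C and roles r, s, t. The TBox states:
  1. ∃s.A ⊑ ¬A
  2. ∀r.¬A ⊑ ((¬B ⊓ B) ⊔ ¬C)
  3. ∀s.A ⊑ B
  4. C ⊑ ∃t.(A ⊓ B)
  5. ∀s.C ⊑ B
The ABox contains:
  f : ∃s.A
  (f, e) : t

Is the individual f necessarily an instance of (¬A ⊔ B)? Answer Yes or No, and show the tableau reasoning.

1. f : (¬A ⊔ B)?  L(f) = {∃s.A} ∪ {(A ⊓ ¬B)}
   clash {A, ¬A} at f — f ∈ (¬A ⊔ B)
2. Hence f : (¬A ⊔ B): entailed.

Yes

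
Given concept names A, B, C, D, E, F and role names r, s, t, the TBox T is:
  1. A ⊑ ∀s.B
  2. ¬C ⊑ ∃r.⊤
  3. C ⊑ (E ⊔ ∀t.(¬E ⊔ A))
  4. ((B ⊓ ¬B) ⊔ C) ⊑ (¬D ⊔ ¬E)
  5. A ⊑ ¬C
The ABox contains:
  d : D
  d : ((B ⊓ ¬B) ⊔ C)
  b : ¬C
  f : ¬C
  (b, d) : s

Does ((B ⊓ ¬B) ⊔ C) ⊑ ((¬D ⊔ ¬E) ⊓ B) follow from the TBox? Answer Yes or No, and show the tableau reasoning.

No

1. ((B ⊓ ¬B) ⊔ C) ⊑ ((¬D ⊔ ¬E) ⊓ B)  ⇔  (((B ⊓ ¬B) ⊔ C) ⊓ ((D ⊓ E) ⊔ ¬B)) unsat w.r.t. T
   apply at x₀: ((B ⊓ ¬B) ⊔ C)⊑(¬D ⊔ ¬E)
   open: L(x₀) ⊇ {C, E, ¬A, ¬B, ¬D}
2. Hence ((B ⊓ ¬B) ⊔ C) ⊑ ((¬D ⊔ ¬E) ⊓ B): not entailed.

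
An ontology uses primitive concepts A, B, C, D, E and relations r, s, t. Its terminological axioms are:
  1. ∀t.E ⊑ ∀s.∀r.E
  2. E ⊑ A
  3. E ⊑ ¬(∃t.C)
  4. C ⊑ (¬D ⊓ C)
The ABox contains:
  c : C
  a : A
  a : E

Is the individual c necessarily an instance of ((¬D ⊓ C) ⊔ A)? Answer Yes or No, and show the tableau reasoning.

1. c : ((¬D ⊓ C) ⊔ A)?  L(c) = {C} ∪ {((D ⊔ ¬C) ⊓ ¬A)}
   clash {C, ¬C} at c — c ∈ ((¬D ⊓ C) ⊔ A)
2. Hence c : ((¬D ⊓ C) ⊔ A): entailed.

Yes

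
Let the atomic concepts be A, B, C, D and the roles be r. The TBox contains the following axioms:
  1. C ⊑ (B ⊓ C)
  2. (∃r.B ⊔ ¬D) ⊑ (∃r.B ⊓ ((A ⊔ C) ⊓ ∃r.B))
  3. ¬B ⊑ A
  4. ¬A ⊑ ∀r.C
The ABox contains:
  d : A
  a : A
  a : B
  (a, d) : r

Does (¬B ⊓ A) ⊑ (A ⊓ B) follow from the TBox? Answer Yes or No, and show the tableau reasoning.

No

1. (¬B ⊓ A) ⊑ (A ⊓ B)  ⇔  ((¬B ⊓ A) ⊓ (¬A ⊔ ¬B)) unsat w.r.t. T
   open: L(x₀) ⊇ {A, D, ¬B, ¬C, ∀r.¬B}
2. Hence (¬B ⊓ A) ⊑ (A ⊓ B): not entailed.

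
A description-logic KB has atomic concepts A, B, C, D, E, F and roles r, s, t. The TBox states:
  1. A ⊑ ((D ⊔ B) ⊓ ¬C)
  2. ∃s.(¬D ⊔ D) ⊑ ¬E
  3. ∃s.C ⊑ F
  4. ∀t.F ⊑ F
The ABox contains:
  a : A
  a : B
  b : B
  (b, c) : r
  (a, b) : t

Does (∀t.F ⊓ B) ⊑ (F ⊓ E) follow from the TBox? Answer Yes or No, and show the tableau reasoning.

No

1. (∀t.F ⊓ B) ⊑ (F ⊓ E)  ⇔  ((∀t.F ⊓ B) ⊓ (¬F ⊔ ¬E)) unsat w.r.t. T
   apply at x₀: ∀t.F⊑F
   open: L(x₀) ⊇ {B, F, ¬A, ¬E, ∀s.¬C, …}
2. Hence (∀t.F ⊓ B) ⊑ (F ⊓ E): not entailed.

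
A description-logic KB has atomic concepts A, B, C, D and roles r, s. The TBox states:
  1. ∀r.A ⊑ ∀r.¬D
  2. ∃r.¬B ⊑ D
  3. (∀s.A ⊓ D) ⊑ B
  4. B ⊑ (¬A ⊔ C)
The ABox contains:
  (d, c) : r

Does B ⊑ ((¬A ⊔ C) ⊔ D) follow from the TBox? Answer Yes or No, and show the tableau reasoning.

1. B ⊑ ((¬A ⊔ C) ⊔ D)  ⇔  (B ⊓ ((A ⊓ ¬C) ⊓ ¬D)) unsat w.r.t. T
   all branches close; clash {D, ¬D} at x₀
2. Hence B ⊑ ((¬A ⊔ C) ⊔ D): entailed.

Yes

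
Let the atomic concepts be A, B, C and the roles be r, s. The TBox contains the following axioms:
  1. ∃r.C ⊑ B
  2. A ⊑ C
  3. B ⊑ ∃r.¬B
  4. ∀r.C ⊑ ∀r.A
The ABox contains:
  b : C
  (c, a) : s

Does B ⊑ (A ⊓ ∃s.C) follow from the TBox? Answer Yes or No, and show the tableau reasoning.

No

1. B ⊑ (A ⊓ ∃s.C)  ⇔  (B ⊓ (¬A ⊔ ∀s.¬C)) unsat w.r.t. T
   apply at x₀: B⊑∃r.¬B
   open: L(x₀) ⊇ {B, ¬A, ∃r.¬B, ∃r.¬C} (+ ∃-successors)
2. Hence B ⊑ (A ⊓ ∃s.C): not entailed.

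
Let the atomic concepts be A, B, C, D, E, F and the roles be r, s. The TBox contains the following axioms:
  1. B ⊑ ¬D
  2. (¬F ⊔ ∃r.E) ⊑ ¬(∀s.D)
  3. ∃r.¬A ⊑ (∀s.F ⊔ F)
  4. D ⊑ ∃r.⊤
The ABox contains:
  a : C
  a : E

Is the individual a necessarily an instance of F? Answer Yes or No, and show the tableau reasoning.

No

1. a : F?  L(a) = {C, E} ∪ {¬F}
   open: L(a) ⊇ {C, E, ¬B, ¬D, ¬F, …} (+ ∃-successors) — a ∉ F possible
2. Hence a : F: not entailed.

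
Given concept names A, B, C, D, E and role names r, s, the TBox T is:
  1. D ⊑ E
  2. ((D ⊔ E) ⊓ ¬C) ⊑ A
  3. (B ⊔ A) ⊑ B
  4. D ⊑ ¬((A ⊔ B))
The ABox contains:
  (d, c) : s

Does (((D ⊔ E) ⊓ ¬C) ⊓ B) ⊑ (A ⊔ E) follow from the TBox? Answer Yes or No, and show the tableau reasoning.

Yes

1. (((D ⊔ E) ⊓ ¬C) ⊓ B) ⊑ (A ⊔ E)  ⇔  ((((D ⊔ E) ⊓ ¬C) ⊓ B) ⊓ (¬A ⊓ ¬E)) unsat w.r.t. T
   all branches close; clash {E, ¬E} at x₀
2. Hence (((D ⊔ E) ⊓ ¬C) ⊓ B) ⊑ (A ⊔ E): entailed.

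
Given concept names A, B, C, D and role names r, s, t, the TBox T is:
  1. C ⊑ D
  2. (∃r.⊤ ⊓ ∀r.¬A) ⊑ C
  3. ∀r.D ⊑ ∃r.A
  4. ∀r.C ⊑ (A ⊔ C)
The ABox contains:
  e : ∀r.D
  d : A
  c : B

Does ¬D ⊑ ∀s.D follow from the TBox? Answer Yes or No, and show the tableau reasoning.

1. ¬D ⊑ ∀s.D  ⇔  (¬D ⊓ ∃s.¬D) unsat w.r.t. T
   open: L(x₀) ⊇ {¬C, ¬D, ∃r.A, ∃r.¬C, ∃s.¬D} (+ ∃-successors)
2. Hence ¬D ⊑ ∀s.D: not entailed.

No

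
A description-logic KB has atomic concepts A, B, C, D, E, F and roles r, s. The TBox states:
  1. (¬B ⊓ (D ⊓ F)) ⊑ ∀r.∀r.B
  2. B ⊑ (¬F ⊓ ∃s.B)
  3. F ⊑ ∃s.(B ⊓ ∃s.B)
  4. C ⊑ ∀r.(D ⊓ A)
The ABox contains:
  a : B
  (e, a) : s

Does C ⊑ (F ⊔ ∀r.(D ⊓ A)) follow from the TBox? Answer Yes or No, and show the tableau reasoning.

1. C ⊑ (F ⊔ ∀r.(D ⊓ A))  ⇔  (C ⊓ (¬F ⊓ ∃r.(¬D ⊔ ¬A))) unsat w.r.t. T
   all branches close; clash {A, ¬A} at an ∃-successor
2. Hence C ⊑ (F ⊔ ∀r.(D ⊓ A)): entailed.

Yes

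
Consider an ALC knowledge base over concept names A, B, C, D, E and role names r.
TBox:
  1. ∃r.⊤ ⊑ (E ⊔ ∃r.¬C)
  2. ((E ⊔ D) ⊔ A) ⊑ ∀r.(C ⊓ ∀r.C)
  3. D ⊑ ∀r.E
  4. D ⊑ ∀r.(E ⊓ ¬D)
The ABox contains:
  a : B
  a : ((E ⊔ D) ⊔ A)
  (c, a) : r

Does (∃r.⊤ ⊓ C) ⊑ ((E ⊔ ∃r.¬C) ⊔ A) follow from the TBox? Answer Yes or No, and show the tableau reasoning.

Yes

1. (∃r.⊤ ⊓ C) ⊑ ((E ⊔ ∃r.¬C) ⊔ A)  ⇔  ((∃r.⊤ ⊓ C) ⊓ ((¬E ⊓ ∀r.C) ⊓ ¬A)) unsat w.r.t. T
   all branches close; clash {C, ¬C} at an ∃-successor
2. Hence (∃r.⊤ ⊓ C) ⊑ ((E ⊔ ∃r.¬C) ⊔ A): entailed.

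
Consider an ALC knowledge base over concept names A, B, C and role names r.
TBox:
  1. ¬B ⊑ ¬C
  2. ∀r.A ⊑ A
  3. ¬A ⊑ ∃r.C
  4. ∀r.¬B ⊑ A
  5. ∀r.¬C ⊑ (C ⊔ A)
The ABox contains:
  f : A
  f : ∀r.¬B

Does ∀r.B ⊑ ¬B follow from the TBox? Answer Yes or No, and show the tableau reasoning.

No

1. ∀r.B ⊑ ¬B  ⇔  (∀r.B ⊓ B) unsat w.r.t. T
   open: L(x₀) ⊇ {A, B, ∀r.B, ∃r.C} (+ ∃-successors)
2. Hence ∀r.B ⊑ ¬B: not entailed.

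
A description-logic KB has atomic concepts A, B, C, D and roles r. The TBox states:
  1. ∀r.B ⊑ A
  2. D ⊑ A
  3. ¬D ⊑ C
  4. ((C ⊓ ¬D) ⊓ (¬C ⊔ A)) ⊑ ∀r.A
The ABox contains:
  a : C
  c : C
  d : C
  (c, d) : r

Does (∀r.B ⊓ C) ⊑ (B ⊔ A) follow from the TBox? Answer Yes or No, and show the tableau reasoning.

1. (∀r.B ⊓ C) ⊑ (B ⊔ A)  ⇔  ((∀r.B ⊓ C) ⊓ (¬B ⊓ ¬A)) unsat w.r.t. T
   all branches close; clash {A, ¬A} at x₀
2. Hence (∀r.B ⊓ C) ⊑ (B ⊔ A): entailed.

Yes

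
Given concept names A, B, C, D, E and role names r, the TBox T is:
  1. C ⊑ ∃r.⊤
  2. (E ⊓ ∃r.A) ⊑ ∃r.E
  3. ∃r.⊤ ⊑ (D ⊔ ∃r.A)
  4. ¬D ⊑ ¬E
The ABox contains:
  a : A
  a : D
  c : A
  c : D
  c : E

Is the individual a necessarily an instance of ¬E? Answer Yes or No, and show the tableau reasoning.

No

1. a : ¬E?  L(a) = {A, D} ∪ {E}
   open: L(a) ⊇ {A, D, E, ¬C, ∀r.¬A, …} — a ∉ ¬E possible
2. Hence a : ¬E: not entailed.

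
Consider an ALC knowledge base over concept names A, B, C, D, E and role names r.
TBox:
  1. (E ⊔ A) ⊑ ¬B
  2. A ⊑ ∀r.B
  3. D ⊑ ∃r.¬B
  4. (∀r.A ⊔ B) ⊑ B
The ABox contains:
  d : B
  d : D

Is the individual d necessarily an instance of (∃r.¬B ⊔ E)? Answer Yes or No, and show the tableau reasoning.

1. d : (∃r.¬B ⊔ E)?  L(d) = {B, D} ∪ {(∀r.B ⊓ ¬E)}
   clash {B, ¬B} at d — d ∈ (∃r.¬B ⊔ E)
2. Hence d : (∃r.¬B ⊔ E): entailed.

Yes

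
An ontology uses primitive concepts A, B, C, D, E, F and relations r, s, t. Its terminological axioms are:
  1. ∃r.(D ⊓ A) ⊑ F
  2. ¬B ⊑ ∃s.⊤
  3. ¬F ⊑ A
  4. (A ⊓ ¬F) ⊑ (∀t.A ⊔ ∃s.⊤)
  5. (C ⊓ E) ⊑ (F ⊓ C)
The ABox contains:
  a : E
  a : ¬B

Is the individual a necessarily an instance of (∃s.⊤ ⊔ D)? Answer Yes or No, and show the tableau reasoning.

1. a : (∃s.⊤ ⊔ D)?  L(a) = {E, ¬B} ∪ {(∀s.⊥ ⊓ ¬D)}
   clash ⊥ at an ∃-successor — a ∈ (∃s.⊤ ⊔ D)
2. Hence a : (∃s.⊤ ⊔ D): entailed.

Yes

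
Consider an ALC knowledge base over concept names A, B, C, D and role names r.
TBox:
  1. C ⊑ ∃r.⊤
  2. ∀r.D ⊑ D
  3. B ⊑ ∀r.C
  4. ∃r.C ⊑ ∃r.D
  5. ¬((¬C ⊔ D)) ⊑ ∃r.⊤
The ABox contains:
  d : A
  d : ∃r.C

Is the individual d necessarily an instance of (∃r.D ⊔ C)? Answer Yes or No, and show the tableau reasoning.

1. d : (∃r.D ⊔ C)?  L(d) = {A, ∃r.C} ∪ {(∀r.¬D ⊓ ¬C)}
   clash {D, ¬D} at an ∃-successor — d ∈ (∃r.D ⊔ C)
2. Hence d : (∃r.D ⊔ C): entailed.

Yes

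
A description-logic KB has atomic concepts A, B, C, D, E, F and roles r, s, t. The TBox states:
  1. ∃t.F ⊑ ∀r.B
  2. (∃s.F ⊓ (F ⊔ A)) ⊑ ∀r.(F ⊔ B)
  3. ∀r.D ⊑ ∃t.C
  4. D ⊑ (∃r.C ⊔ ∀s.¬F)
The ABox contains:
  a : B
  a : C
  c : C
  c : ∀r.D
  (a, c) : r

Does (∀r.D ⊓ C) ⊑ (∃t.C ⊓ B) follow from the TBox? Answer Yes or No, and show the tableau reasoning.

No

1. (∀r.D ⊓ C) ⊑ (∃t.C ⊓ B)  ⇔  ((∀r.D ⊓ C) ⊓ (∀t.¬C ⊔ ¬B)) unsat w.r.t. T
   apply at x₀: ∀r.D⊑∃t.C
   open: L(x₀) ⊇ {C, ¬B, ¬D, ∀r.D, ∀s.¬F, …} (+ ∃-successors)
2. Hence (∀r.D ⊓ C) ⊑ (∃t.C ⊓ B): not entailed.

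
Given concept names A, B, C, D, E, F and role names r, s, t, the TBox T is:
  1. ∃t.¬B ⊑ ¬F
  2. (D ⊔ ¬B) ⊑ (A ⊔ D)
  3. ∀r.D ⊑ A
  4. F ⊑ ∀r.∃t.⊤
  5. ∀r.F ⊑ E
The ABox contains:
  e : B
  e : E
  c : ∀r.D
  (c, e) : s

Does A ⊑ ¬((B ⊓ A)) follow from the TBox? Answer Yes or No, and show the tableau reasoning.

No

1. A ⊑ ¬((B ⊓ A))  ⇔  (A ⊓ (B ⊓ A)) unsat w.r.t. T
   open: L(x₀) ⊇ {A, B, ¬D, ¬F, ∀t.B, …} (+ ∃-successors)
2. Hence A ⊑ ¬((B ⊓ A)): not entailed.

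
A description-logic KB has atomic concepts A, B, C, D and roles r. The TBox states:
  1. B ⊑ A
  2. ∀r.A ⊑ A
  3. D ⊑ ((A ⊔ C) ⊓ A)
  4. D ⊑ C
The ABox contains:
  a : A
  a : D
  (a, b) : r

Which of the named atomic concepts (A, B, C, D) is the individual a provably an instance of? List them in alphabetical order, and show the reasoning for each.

1. a : A?  L(a) = {A, D} ∪ {¬A}
   clash {A, ¬A} at a — a ∈ A
2. a : B?  L(a) = {A, D} ∪ {¬B}
   apply at a: D⊑((A ⊔ C) ⊓ A); D⊑C
   open: L(a) ⊇ {A, C, D, ¬B} — a ∉ B possible
3. a : C?  L(a) = {A, D} ∪ {¬C}
   clash {C, ¬C} at a — a ∈ C
4. a : D?  L(a) = {A, D} ∪ {¬D}
   clash {D, ¬D} at a — a ∈ D
5. Entailed for a: {A, C, D}

{A, C, D}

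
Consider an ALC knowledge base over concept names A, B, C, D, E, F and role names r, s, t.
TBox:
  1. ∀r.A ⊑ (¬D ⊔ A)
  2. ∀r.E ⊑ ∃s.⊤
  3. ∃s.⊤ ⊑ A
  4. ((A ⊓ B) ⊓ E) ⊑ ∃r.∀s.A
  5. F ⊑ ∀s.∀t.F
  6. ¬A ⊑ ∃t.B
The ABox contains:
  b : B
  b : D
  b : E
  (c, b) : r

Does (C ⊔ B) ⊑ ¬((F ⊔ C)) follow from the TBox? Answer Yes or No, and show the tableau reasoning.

1. (C ⊔ B) ⊑ ¬((F ⊔ C))  ⇔  ((C ⊔ B) ⊓ (F ⊔ C)) unsat w.r.t. T
   open: L(x₀) ⊇ {A, C, ¬B, ¬F, ∃r.¬A, …} (+ ∃-successors)
2. Hence (C ⊔ B) ⊑ ¬((F ⊔ C)): not entailed.

No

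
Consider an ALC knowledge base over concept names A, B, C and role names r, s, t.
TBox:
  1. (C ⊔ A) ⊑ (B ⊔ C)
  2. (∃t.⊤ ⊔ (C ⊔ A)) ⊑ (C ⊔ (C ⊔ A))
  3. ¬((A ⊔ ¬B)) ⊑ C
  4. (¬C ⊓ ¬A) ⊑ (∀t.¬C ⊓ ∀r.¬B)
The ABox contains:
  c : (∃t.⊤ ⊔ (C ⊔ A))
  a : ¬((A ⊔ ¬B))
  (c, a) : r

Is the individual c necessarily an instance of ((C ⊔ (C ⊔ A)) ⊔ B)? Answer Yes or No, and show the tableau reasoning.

1. c : ((C ⊔ (C ⊔ A)) ⊔ B)?  L(c) = {(∃t.⊤ ⊔ (C ⊔ A))} ∪ {((¬C ⊓ (¬C ⊓ ¬A)) ⊓ ¬B)}
   clash {A, ¬A} at c — c ∈ ((C ⊔ (C ⊔ A)) ⊔ B)
2. Hence c : ((C ⊔ (C ⊔ A)) ⊔ B): entailed.

Yes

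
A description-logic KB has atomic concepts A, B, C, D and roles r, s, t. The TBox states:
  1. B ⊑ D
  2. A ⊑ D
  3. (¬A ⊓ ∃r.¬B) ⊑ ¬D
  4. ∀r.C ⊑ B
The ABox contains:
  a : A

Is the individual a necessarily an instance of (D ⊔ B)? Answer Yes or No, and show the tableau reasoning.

Yes

1. a : (D ⊔ B)?  L(a) = {A} ∪ {(¬D ⊓ ¬B)}
   clash {D, ¬D} at a — a ∈ (D ⊔ B)
2. Hence a : (D ⊔ B): entailed.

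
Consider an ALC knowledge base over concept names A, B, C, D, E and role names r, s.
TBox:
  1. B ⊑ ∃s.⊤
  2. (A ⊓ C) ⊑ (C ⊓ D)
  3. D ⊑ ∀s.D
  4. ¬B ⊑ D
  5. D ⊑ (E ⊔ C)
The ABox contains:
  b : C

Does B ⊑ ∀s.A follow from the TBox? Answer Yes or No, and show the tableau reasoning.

1. B ⊑ ∀s.A  ⇔  (B ⊓ ∃s.¬A) unsat w.r.t. T
   apply at x₀: B⊑∃s.⊤
   open: L(x₀) ⊇ {B, ¬A, ¬D, ∃s.¬A, ∃s.⊤} (+ ∃-successors)
2. Hence B ⊑ ∀s.A: not entailed.

No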